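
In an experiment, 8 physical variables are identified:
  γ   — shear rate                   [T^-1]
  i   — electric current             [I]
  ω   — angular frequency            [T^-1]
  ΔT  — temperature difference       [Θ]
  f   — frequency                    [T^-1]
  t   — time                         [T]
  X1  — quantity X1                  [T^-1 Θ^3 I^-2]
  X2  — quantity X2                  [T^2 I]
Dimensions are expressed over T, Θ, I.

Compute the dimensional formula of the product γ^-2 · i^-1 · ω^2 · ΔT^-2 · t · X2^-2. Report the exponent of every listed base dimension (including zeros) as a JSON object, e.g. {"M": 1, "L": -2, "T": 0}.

Exponent matrix [T,Θ,I] × [γ,i,ω,ΔT,f,t,X1,X2]:
  T: [-1  0 -1  0 -1  1 -1  2]
  Θ: [ 0  0  0  1  0  0  3  0]
  I: [ 0  1  0  0  0  0 -2  1]
  [T]: (-2)·-1+(-1)·0+(2)·-1+(-2)·0+(1)·1+(-2)·2 = -3
  [Θ]: (-2)·0+(-1)·0+(2)·0+(-2)·1+(1)·0+(-2)·0 = -2
  [I]: (-2)·0+(-1)·1+(2)·0+(-2)·0+(1)·0+(-2)·1 = -3
⇒ T^-3 Θ^-2 I^-3

{"T": -3, "Θ": -2, "I": -3}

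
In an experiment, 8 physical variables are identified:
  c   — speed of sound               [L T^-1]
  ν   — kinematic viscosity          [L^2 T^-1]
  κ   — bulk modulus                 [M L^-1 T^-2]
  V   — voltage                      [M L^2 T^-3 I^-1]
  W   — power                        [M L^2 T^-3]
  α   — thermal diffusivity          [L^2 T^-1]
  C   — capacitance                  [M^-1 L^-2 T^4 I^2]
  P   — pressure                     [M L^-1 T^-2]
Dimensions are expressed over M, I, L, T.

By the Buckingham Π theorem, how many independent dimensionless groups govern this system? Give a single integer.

Exponent matrix [M,I,L,T] × [c,ν,κ,V,W,α,C,P]:
  M: [ 0  0  1  1  1  0 -1  1]
  I: [ 0  0  0 -1  0  0  2  0]
  L: [ 1  2 -1  2  2  2 -2 -1]
  T: [-1 -1 -2 -3 -3 -1  4 -2]
Echelon form has 4 nonzero rows (pivots: c,ν,κ,V)
Π count = n − r = 8 − 4 = 4

4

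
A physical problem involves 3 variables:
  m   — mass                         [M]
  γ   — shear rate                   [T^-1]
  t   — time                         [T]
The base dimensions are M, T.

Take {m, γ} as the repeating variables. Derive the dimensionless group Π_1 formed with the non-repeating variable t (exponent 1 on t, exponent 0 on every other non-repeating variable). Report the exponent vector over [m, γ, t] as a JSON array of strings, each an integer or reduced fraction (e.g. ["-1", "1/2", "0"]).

Dimensional matrix (M×T by m×γ×t):
  M: [ 1  0  0]
  T: [ 0 -1  1]
Row reduction gives pivot columns m,γ; rank = 2
Pivot set = {m,γ}, free = {t}
RREF:
  r0: [   1    0    0]
  r1: [   0    1   -1]
Fix exponent of t at 1; solve each RREF row for its pivot's exponent:
  r0: exp(m) + (0)·1 = 0 ⇒ exp(m) = 0
  r1: exp(γ) + (-1)·1 = 0 ⇒ exp(γ) = 1
Π_1 = γ · t

["0", "1", "1"]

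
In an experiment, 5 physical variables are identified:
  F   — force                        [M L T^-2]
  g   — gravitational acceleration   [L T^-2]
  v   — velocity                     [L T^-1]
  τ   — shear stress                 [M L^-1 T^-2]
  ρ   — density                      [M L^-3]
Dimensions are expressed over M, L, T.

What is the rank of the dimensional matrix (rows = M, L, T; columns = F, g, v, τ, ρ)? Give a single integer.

Exponent matrix [M,L,T] × [F,g,v,τ,ρ]:
  M: [ 1  0  0  1  1]
  L: [ 1  1  1 -1 -3]
  T: [-2 -2 -1 -2  0]
RREF → pivots at {F,g,v} ⇒ r = 3

3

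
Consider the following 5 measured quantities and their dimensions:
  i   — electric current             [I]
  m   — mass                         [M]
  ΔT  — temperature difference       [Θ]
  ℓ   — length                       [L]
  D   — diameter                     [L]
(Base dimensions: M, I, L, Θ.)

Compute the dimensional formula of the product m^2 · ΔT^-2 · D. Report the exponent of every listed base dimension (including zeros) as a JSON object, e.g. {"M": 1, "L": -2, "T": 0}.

{"M": 2, "I": 0, "L": 1, "Θ": -2}

Dimensional matrix (M×I×L×Θ by i×m×ΔT×ℓ×D):
  M: [ 0  1  0  0  0]
  I: [ 1  0  0  0  0]
  L: [ 0  0  0  1  1]
  Θ: [ 0  0  1  0  0]
  [M]: (2)·1+(-2)·0+(1)·0 = 2
  [I]: (2)·0+(-2)·0+(1)·0 = 0
  [L]: (2)·0+(-2)·0+(1)·1 = 1
  [Θ]: (2)·0+(-2)·1+(1)·0 = -2
⇒ M^2 L Θ^-2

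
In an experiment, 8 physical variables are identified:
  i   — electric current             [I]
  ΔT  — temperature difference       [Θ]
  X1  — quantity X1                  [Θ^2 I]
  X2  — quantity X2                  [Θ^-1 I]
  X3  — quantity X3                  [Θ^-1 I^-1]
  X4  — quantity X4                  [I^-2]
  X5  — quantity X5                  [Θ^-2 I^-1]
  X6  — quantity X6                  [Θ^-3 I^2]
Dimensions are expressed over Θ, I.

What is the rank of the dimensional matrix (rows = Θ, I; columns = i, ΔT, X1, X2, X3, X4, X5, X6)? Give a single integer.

Dimensional matrix (Θ×I by i×ΔT×X1×X2×X3×X4×X5×X6):
  Θ: [ 0  1  2 -1 -1  0 -2 -3]
  I: [ 1  0  1  1 -1 -2 -1  2]
RREF → pivots at {i,ΔT} ⇒ r = 2

2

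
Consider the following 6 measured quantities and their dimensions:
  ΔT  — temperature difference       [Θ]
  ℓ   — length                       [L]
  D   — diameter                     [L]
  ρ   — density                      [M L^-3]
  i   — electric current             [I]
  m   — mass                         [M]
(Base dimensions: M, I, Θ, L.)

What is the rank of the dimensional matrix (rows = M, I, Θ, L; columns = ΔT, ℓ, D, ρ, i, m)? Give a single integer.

4

Write exponents as rows M,I,Θ,L / cols ΔT,ℓ,D,ρ,i,m:
  M: [ 0  0  0  1  0  1]
  I: [ 0  0  0  0  1  0]
  Θ: [ 1  0  0  0  0  0]
  L: [ 0  1  1 -3  0  0]
Echelon form has 4 nonzero rows (pivots: ΔT,ℓ,ρ,i)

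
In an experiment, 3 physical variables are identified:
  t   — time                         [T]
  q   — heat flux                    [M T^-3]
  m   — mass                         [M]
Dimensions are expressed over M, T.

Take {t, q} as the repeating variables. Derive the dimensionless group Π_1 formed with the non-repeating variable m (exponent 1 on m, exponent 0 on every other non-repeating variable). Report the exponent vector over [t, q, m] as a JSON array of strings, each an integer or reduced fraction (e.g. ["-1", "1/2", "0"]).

Dimensional matrix (M×T by t×q×m):
  M: [ 0  1  1]
  T: [ 1 -3  0]
RREF → pivots at {t,q} ⇒ r = 2
Pivot set = {t,q}, free = {m}
RREF:
  r0: [   1    0    3]
  r1: [   0    1    1]
Fix exponent of m at 1; solve each RREF row for its pivot's exponent:
  r0: exp(t) + (3)·1 = 0 ⇒ exp(t) = -3
  r1: exp(q) + (1)·1 = 0 ⇒ exp(q) = -1
Π_1 = t^-3 · q^-1 · m

["-3", "-1", "1"]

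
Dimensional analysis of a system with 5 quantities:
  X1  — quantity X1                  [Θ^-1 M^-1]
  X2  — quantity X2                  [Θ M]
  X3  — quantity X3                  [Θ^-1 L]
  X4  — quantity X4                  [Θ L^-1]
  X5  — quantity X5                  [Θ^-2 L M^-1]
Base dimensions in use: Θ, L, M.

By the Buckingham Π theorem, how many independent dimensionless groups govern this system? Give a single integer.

3

Dimensional matrix (Θ×L×M by X1×X2×X3×X4×X5):
  Θ: [-1  1 -1  1 -2]
  L: [ 0  0  1 -1  1]
  M: [-1  1  0  0 -1]
Echelon form has 2 nonzero rows (pivots: X1,X3)
n=5, r=2 ⇒ 3 dimensionless groups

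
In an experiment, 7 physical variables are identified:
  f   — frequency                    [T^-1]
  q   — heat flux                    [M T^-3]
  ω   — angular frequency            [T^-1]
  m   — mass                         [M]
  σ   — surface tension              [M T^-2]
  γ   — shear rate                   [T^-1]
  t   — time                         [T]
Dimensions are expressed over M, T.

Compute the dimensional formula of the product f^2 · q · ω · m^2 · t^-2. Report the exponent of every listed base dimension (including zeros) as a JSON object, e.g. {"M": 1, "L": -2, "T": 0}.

{"M": 3, "T": -8}

Dimensional matrix (M×T by f×q×ω×m×σ×γ×t):
  M: [ 0  1  0  1  1  0  0]
  T: [-1 -3 -1  0 -2 -1  1]
  [M]: (2)·0+(1)·1+(1)·0+(2)·1+(-2)·0 = 3
  [T]: (2)·-1+(1)·-3+(1)·-1+(2)·0+(-2)·1 = -8
⇒ M^3 T^-8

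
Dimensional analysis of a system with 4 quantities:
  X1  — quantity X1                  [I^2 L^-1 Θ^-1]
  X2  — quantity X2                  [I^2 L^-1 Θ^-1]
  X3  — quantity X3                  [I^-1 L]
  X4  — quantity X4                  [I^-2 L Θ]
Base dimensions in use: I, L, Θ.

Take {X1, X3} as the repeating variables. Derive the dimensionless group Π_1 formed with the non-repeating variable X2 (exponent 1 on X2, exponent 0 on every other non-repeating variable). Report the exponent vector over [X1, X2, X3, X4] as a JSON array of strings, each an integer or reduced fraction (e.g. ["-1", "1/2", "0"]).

Exponent matrix [I,L,Θ] × [X1,X2,X3,X4]:
  I: [ 2  2 -1 -2]
  L: [-1 -1  1  1]
  Θ: [-1 -1  0  1]
Echelon form has 2 nonzero rows (pivots: X1,X3)
Pivot set = {X1,X3}, free = {X2,X4}
RREF:
  r0: [   1    1    0   -1]
  r1: [   0    0    1    0]
  r2: [   0    0    0    0]
Fix exponent of X2 at 1, X4 at 0; solve each RREF row for its pivot's exponent:
  r0: exp(X1) + (1)·1 = 0 ⇒ exp(X1) = -1
  r1: exp(X3) + (0)·1 = 0 ⇒ exp(X3) = 0
Π_1 = X1^-1 · X2

["-1", "1", "0", "0"]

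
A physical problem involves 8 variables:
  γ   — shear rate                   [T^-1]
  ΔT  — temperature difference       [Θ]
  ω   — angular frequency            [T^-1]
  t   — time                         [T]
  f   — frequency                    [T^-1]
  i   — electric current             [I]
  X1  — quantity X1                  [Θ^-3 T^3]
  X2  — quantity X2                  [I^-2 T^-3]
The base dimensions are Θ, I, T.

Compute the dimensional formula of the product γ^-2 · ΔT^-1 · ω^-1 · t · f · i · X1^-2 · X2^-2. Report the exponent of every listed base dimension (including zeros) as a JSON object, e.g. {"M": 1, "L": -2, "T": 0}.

{"Θ": 5, "I": 5, "T": 3}

Write exponents as rows Θ,I,T / cols γ,ΔT,ω,t,f,i,X1,X2:
  Θ: [ 0  1  0  0  0  0 -3  0]
  I: [ 0  0  0  0  0  1  0 -2]
  T: [-1  0 -1  1 -1  0  3 -3]
  [Θ]: (-2)·0+(-1)·1+(-1)·0+(1)·0+(1)·0+(1)·0+(-2)·-3+(-2)·0 = 5
  [I]: (-2)·0+(-1)·0+(-1)·0+(1)·0+(1)·0+(1)·1+(-2)·0+(-2)·-2 = 5
  [T]: (-2)·-1+(-1)·0+(-1)·-1+(1)·1+(1)·-1+(1)·0+(-2)·3+(-2)·-3 = 3
⇒ Θ^5 I^5 T^3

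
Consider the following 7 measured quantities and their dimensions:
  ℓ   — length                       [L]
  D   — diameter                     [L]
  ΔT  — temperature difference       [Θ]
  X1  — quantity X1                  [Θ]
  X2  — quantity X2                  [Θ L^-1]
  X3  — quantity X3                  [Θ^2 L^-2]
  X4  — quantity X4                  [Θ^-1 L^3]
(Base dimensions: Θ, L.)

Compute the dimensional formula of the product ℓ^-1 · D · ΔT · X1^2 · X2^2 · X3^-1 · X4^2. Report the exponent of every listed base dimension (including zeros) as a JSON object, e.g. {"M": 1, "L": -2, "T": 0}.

{"Θ": 1, "L": 6}

Exponent matrix [Θ,L] × [ℓ,D,ΔT,X1,X2,X3,X4]:
  Θ: [ 0  0  1  1  1  2 -1]
  L: [ 1  1  0  0 -1 -2  3]
  [Θ]: (-1)·0+(1)·0+(1)·1+(2)·1+(2)·1+(-1)·2+(2)·-1 = 1
  [L]: (-1)·1+(1)·1+(1)·0+(2)·0+(2)·-1+(-1)·-2+(2)·3 = 6
⇒ Θ L^6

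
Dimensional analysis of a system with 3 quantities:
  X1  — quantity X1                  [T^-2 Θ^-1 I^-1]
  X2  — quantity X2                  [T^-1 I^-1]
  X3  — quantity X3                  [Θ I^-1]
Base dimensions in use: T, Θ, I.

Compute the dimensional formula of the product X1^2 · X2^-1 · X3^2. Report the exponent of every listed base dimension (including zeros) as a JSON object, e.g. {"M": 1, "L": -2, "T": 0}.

Exponent matrix [T,Θ,I] × [X1,X2,X3]:
  T: [-2 -1  0]
  Θ: [-1  0  1]
  I: [-1 -1 -1]
  [T]: (2)·-2+(-1)·-1+(2)·0 = -3
  [Θ]: (2)·-1+(-1)·0+(2)·1 = 0
  [I]: (2)·-1+(-1)·-1+(2)·-1 = -3
⇒ T^-3 I^-3

{"T": -3, "Θ": 0, "I": -3}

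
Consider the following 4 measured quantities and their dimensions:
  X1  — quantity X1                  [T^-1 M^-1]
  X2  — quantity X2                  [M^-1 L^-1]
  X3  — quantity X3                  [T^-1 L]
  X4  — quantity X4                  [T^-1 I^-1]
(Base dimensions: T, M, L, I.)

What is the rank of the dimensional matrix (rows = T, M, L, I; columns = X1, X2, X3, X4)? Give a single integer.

3

Write exponents as rows T,M,L,I / cols X1,X2,X3,X4:
  T: [-1  0 -1 -1]
  M: [-1 -1  0  0]
  L: [ 0 -1  1  0]
  I: [ 0  0  0 -1]
Echelon form has 3 nonzero rows (pivots: X1,X2,X4)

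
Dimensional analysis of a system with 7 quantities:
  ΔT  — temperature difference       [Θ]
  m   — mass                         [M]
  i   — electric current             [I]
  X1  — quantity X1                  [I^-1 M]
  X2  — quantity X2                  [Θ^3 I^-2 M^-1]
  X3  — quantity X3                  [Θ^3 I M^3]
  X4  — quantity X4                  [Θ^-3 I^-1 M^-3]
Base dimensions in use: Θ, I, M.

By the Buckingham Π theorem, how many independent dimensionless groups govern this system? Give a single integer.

Write exponents as rows Θ,I,M / cols ΔT,m,i,X1,X2,X3,X4:
  Θ: [ 1  0  0  0  3  3 -3]
  I: [ 0  0  1 -1 -2  1 -1]
  M: [ 0  1  0  1 -1  3 -3]
Row reduction gives pivot columns ΔT,m,i; rank = 3
7 vars − rank 3 = 4 Π groups

4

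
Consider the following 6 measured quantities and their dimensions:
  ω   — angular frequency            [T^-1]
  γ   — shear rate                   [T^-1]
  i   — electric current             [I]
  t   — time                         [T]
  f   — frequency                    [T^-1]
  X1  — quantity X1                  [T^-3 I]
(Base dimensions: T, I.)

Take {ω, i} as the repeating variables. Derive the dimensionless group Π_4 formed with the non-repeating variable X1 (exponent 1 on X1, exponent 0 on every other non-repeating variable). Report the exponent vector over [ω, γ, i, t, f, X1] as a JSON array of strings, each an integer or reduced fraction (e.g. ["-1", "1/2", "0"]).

["-3", "0", "-1", "0", "0", "1"]

Dimensional matrix (T×I by ω×γ×i×t×f×X1):
  T: [-1 -1  0  1 -1 -3]
  I: [ 0  0  1  0  0  1]
Row reduction gives pivot columns ω,i; rank = 2
Repeat: ω,i; free: γ,t,f,X1
RREF:
  r0: [   1    1    0   -1    1    3]
  r1: [   0    0    1    0    0    1]
Fix exponent of X1 at 1, γ at 0, t at 0, f at 0; solve each RREF row for its pivot's exponent:
  r0: exp(ω) + (3)·1 = 0 ⇒ exp(ω) = -3
  r1: exp(i) + (1)·1 = 0 ⇒ exp(i) = -1
Π_4 = ω^-3 · i^-1 · X1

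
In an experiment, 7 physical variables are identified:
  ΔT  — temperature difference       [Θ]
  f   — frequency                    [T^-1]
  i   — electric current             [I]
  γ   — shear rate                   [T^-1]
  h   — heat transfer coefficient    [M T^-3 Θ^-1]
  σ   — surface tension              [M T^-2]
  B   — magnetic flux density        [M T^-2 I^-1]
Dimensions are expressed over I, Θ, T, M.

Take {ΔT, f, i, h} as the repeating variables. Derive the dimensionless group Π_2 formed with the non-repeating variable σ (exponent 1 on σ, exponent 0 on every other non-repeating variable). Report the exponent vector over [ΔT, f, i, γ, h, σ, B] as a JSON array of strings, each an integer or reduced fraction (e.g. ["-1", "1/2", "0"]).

["-1", "1", "0", "0", "-1", "1", "0"]

Exponent matrix [I,Θ,T,M] × [ΔT,f,i,γ,h,σ,B]:
  I: [ 0  0  1  0  0  0 -1]
  Θ: [ 1  0  0  0 -1  0  0]
  T: [ 0 -1  0 -1 -3 -2 -2]
  M: [ 0  0  0  0  1  1  1]
RREF → pivots at {ΔT,f,i,h} ⇒ r = 4
Repeat: ΔT,f,i,h; free: γ,σ,B
RREF:
  r0: [   1    0    0    0    0    1    1]
  r1: [   0    1    0    1    0   -1   -1]
  r2: [   0    0    1    0    0    0   -1]
  r3: [   0    0    0    0    1    1    1]
Fix exponent of σ at 1, γ at 0, B at 0; solve each RREF row for its pivot's exponent:
  r0: exp(ΔT) + (1)·1 = 0 ⇒ exp(ΔT) = -1
  r1: exp(f) + (-1)·1 = 0 ⇒ exp(f) = 1
  r2: exp(i) + (0)·1 = 0 ⇒ exp(i) = 0
  r3: exp(h) + (1)·1 = 0 ⇒ exp(h) = -1
Π_2 = ΔT^-1 · f · h^-1 · σ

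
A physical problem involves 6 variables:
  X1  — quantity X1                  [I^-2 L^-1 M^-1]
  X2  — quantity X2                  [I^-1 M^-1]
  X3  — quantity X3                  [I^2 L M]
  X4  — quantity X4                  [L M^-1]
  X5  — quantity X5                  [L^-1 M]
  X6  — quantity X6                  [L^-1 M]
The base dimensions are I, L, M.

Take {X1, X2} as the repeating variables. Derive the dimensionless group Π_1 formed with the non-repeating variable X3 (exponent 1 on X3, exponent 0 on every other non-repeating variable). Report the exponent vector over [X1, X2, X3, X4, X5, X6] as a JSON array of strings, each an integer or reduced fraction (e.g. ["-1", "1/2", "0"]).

["1", "0", "1", "0", "0", "0"]

Exponent matrix [I,L,M] × [X1,X2,X3,X4,X5,X6]:
  I: [-2 -1  2  0  0  0]
  L: [-1  0  1  1 -1 -1]
  M: [-1 -1  1 -1  1  1]
RREF → pivots at {X1,X2} ⇒ r = 2
Pivot set = {X1,X2}, free = {X3,X4,X5,X6}
RREF:
  r0: [   1    0   -1   -1    1    1]
  r1: [   0    1    0    2   -2   -2]
  r2: [   0    0    0    0    0    0]
Fix exponent of X3 at 1, X4 at 0, X5 at 0, X6 at 0; solve each RREF row for its pivot's exponent:
  r0: exp(X1) + (-1)·1 = 0 ⇒ exp(X1) = 1
  r1: exp(X2) + (0)·1 = 0 ⇒ exp(X2) = 0
Π_1 = X1 · X3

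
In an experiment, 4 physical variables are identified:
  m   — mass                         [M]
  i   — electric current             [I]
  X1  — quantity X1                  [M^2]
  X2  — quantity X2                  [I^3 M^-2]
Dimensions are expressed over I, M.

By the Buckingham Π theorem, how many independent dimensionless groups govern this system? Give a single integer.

2

Dimensional matrix (I×M by m×i×X1×X2):
  I: [ 0  1  0  3]
  M: [ 1  0  2 -2]
Row reduction gives pivot columns m,i; rank = 2
4 vars − rank 2 = 2 Π groups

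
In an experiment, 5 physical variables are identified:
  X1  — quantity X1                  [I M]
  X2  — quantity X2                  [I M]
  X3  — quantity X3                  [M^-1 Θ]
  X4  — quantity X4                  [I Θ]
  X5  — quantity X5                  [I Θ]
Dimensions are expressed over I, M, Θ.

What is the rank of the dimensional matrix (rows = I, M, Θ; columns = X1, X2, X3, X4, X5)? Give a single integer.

Write exponents as rows I,M,Θ / cols X1,X2,X3,X4,X5:
  I: [ 1  1  0  1  1]
  M: [ 1  1 -1  0  0]
  Θ: [ 0  0  1  1  1]
Echelon form has 2 nonzero rows (pivots: X1,X3)

2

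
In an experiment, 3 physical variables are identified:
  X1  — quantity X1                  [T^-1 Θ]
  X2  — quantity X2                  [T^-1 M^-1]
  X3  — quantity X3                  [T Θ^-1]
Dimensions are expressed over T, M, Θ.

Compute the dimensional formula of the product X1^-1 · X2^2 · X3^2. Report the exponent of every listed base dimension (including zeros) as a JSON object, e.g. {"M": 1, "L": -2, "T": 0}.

Dimensional matrix (T×M×Θ by X1×X2×X3):
  T: [-1 -1  1]
  M: [ 0 -1  0]
  Θ: [ 1  0 -1]
  [T]: (-1)·-1+(2)·-1+(2)·1 = 1
  [M]: (-1)·0+(2)·-1+(2)·0 = -2
  [Θ]: (-1)·1+(2)·0+(2)·-1 = -3
⇒ T M^-2 Θ^-3

{"T": 1, "M": -2, "Θ": -3}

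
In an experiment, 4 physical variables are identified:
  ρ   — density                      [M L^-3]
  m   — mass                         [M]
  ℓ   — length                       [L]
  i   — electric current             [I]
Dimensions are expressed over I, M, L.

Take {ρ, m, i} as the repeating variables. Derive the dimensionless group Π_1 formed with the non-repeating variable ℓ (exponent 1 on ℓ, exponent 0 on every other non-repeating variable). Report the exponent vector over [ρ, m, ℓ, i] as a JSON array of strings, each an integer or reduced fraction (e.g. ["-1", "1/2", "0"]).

Exponent matrix [I,M,L] × [ρ,m,ℓ,i]:
  I: [ 0  0  0  1]
  M: [ 1  1  0  0]
  L: [-3  0  1  0]
RREF → pivots at {ρ,m,i} ⇒ r = 3
Pivot set = {ρ,m,i}, free = {ℓ}
RREF:
  r0: [   1    0 -1/3    0]
  r1: [   0    1  1/3    0]
  r2: [   0    0    0    1]
Fix exponent of ℓ at 1; solve each RREF row for its pivot's exponent:
  r0: exp(ρ) + (-1/3)·1 = 0 ⇒ exp(ρ) = 1/3
  r1: exp(m) + (1/3)·1 = 0 ⇒ exp(m) = -1/3
  r2: exp(i) + (0)·1 = 0 ⇒ exp(i) = 0
Π_1 = ρ^(1/3) · m^(-1/3) · ℓ

["1/3", "-1/3", "1", "0"]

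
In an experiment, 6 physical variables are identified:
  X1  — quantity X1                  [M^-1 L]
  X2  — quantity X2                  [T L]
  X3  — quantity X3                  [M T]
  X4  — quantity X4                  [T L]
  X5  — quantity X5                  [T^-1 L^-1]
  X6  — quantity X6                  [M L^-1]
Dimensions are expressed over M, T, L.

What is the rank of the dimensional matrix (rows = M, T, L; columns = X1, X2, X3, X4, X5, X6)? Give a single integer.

2

Exponent matrix [M,T,L] × [X1,X2,X3,X4,X5,X6]:
  M: [-1  0  1  0  0  1]
  T: [ 0  1  1  1 -1  0]
  L: [ 1  1  0  1 -1 -1]
Row reduction gives pivot columns X1,X2; rank = 2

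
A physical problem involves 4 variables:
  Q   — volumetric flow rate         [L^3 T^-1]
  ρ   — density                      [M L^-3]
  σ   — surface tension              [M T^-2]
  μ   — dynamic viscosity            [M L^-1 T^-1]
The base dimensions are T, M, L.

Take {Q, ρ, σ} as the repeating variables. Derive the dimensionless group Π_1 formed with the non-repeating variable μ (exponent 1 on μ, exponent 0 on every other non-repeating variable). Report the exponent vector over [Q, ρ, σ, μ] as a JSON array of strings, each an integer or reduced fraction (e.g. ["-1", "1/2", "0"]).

["-1/3", "-2/3", "-1/3", "1"]

Write exponents as rows T,M,L / cols Q,ρ,σ,μ:
  T: [-1  0 -2 -1]
  M: [ 0  1  1  1]
  L: [ 3 -3  0 -1]
Echelon form has 3 nonzero rows (pivots: Q,ρ,σ)
Repeat: Q,ρ,σ; free: μ
RREF:
  r0: [   1    0    0  1/3]
  r1: [   0    1    0  2/3]
  r2: [   0    0    1  1/3]
Fix exponent of μ at 1; solve each RREF row for its pivot's exponent:
  r0: exp(Q) + (1/3)·1 = 0 ⇒ exp(Q) = -1/3
  r1: exp(ρ) + (2/3)·1 = 0 ⇒ exp(ρ) = -2/3
  r2: exp(σ) + (1/3)·1 = 0 ⇒ exp(σ) = -1/3
Π_1 = Q^(-1/3) · ρ^(-2/3) · σ^(-1/3) · μ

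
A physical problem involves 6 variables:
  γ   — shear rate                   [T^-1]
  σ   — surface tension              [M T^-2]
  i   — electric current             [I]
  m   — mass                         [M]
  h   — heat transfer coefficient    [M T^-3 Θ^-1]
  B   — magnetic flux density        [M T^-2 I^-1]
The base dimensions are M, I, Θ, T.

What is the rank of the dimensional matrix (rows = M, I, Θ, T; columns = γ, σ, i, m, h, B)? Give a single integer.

4

Write exponents as rows M,I,Θ,T / cols γ,σ,i,m,h,B:
  M: [ 0  1  0  1  1  1]
  I: [ 0  0  1  0  0 -1]
  Θ: [ 0  0  0  0 -1  0]
  T: [-1 -2  0  0 -3 -2]
Echelon form has 4 nonzero rows (pivots: γ,σ,i,h)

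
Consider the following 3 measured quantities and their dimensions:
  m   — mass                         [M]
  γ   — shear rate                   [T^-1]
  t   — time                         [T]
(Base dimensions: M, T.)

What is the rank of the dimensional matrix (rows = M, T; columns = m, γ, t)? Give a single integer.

Exponent matrix [M,T] × [m,γ,t]:
  M: [ 1  0  0]
  T: [ 0 -1  1]
Row reduction gives pivot columns m,γ; rank = 2

2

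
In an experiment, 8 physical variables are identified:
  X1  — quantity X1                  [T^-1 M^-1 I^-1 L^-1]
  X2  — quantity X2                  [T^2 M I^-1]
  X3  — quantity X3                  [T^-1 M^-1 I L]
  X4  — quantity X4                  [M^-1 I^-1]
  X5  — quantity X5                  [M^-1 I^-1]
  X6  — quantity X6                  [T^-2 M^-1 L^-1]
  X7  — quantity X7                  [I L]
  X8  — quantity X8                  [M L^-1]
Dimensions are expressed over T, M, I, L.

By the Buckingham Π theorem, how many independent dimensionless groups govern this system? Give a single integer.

5

Exponent matrix [T,M,I,L] × [X1,X2,X3,X4,X5,X6,X7,X8]:
  T: [-1  2 -1  0  0 -2  0  0]
  M: [-1  1 -1 -1 -1 -1  0  1]
  I: [-1 -1  1 -1 -1  0  1  0]
  L: [-1  0  1  0  0 -1  1 -1]
Row reduction gives pivot columns X1,X2,X3; rank = 3
n=8, r=3 ⇒ 5 dimensionless groups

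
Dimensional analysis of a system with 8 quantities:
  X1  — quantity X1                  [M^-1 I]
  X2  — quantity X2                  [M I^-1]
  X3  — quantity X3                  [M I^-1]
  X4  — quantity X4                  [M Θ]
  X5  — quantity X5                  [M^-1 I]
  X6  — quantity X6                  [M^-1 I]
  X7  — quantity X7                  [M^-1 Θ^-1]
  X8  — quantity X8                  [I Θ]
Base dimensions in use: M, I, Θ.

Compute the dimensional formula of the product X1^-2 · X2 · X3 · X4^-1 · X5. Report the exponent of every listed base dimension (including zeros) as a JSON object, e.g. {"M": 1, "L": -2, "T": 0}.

Exponent matrix [M,I,Θ] × [X1,X2,X3,X4,X5,X6,X7,X8]:
  M: [-1  1  1  1 -1 -1 -1  0]
  I: [ 1 -1 -1  0  1  1  0  1]
  Θ: [ 0  0  0  1  0  0 -1  1]
  [M]: (-2)·-1+(1)·1+(1)·1+(-1)·1+(1)·-1 = 2
  [I]: (-2)·1+(1)·-1+(1)·-1+(-1)·0+(1)·1 = -3
  [Θ]: (-2)·0+(1)·0+(1)·0+(-1)·1+(1)·0 = -1
⇒ M^2 I^-3 Θ^-1

{"M": 2, "I": -3, "Θ": -1}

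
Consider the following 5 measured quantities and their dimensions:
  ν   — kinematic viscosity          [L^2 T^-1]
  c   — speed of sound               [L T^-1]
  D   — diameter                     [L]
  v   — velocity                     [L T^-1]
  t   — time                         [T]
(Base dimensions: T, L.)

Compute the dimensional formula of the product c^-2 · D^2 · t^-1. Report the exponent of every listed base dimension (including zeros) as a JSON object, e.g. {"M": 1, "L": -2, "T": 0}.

{"T": 1, "L": 0}

Dimensional matrix (T×L by ν×c×D×v×t):
  T: [-1 -1  0 -1  1]
  L: [ 2  1  1  1  0]
  [T]: (-2)·-1+(2)·0+(-1)·1 = 1
  [L]: (-2)·1+(2)·1+(-1)·0 = 0
⇒ T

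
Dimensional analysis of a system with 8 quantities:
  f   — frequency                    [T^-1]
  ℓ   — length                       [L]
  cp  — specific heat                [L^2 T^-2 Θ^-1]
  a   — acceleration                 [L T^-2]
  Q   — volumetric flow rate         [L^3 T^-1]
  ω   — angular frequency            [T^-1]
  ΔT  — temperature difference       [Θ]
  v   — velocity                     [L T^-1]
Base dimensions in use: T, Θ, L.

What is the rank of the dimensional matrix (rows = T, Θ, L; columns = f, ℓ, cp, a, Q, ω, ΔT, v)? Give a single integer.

3

Exponent matrix [T,Θ,L] × [f,ℓ,cp,a,Q,ω,ΔT,v]:
  T: [-1  0 -2 -2 -1 -1  0 -1]
  Θ: [ 0  0 -1  0  0  0  1  0]
  L: [ 0  1  2  1  3  0  0  1]
Row reduction gives pivot columns f,ℓ,cp; rank = 3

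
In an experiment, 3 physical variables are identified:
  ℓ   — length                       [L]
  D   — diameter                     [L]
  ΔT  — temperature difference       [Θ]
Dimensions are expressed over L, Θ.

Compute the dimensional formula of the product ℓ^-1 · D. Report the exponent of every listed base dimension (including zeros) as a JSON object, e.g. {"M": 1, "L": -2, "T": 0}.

{"L": 0, "Θ": 0}

Write exponents as rows L,Θ / cols ℓ,D,ΔT:
  L: [ 1  1  0]
  Θ: [ 0  0  1]
  [L]: (-1)·1+(1)·1 = 0
  [Θ]: (-1)·0+(1)·0 = 0
⇒ 1 (dimensionless)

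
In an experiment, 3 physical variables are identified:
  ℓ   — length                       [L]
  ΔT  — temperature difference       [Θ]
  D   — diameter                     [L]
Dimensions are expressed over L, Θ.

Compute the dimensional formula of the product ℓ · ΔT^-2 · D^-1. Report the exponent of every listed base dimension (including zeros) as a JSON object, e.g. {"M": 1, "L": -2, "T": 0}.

{"L": 0, "Θ": -2}

Write exponents as rows L,Θ / cols ℓ,ΔT,D:
  L: [ 1  0  1]
  Θ: [ 0  1  0]
  [L]: (1)·1+(-2)·0+(-1)·1 = 0
  [Θ]: (1)·0+(-2)·1+(-1)·0 = -2
⇒ Θ^-2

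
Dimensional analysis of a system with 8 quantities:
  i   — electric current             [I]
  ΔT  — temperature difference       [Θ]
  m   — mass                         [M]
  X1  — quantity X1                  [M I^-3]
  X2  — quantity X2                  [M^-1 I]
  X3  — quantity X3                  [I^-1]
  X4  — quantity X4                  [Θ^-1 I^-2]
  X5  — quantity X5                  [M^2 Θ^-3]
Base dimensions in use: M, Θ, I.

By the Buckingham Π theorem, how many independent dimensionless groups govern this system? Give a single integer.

Exponent matrix [M,Θ,I] × [i,ΔT,m,X1,X2,X3,X4,X5]:
  M: [ 0  0  1  1 -1  0  0  2]
  Θ: [ 0  1  0  0  0  0 -1 -3]
  I: [ 1  0  0 -3  1 -1 -2  0]
Row reduction gives pivot columns i,ΔT,m; rank = 3
Π count = n − r = 8 − 3 = 5

5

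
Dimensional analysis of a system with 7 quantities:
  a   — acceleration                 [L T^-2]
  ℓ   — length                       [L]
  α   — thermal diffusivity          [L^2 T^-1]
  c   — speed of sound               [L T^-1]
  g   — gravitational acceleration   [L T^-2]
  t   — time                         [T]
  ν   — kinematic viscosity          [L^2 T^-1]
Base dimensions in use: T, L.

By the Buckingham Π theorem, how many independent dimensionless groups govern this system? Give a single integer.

5

Dimensional matrix (T×L by a×ℓ×α×c×g×t×ν):
  T: [-2  0 -1 -1 -2  1 -1]
  L: [ 1  1  2  1  1  0  2]
RREF → pivots at {a,ℓ} ⇒ r = 2
n=7, r=2 ⇒ 5 dimensionless groups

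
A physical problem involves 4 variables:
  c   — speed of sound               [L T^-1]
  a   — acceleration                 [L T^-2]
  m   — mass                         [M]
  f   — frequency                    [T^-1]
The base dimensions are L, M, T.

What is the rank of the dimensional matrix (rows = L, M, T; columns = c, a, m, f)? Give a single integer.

Write exponents as rows L,M,T / cols c,a,m,f:
  L: [ 1  1  0  0]
  M: [ 0  0  1  0]
  T: [-1 -2  0 -1]
Echelon form has 3 nonzero rows (pivots: c,a,m)

3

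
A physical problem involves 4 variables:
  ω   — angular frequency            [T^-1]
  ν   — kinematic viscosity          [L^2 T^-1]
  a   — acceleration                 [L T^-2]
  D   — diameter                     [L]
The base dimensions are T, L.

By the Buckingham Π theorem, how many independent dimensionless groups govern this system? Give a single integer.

Dimensional matrix (T×L by ω×ν×a×D):
  T: [-1 -1 -2  0]
  L: [ 0  2  1  1]
Echelon form has 2 nonzero rows (pivots: ω,ν)
4 vars − rank 2 = 2 Π groups

2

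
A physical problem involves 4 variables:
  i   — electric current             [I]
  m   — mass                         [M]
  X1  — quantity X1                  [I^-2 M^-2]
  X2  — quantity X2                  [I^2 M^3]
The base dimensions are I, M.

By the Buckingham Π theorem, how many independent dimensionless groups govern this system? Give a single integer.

Write exponents as rows I,M / cols i,m,X1,X2:
  I: [ 1  0 -2  2]
  M: [ 0  1 -2  3]
Echelon form has 2 nonzero rows (pivots: i,m)
4 vars − rank 2 = 2 Π groups

2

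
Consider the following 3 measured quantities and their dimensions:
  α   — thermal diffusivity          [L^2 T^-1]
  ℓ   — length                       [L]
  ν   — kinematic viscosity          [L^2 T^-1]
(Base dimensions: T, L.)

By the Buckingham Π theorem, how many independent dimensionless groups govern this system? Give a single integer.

1

Dimensional matrix (T×L by α×ℓ×ν):
  T: [-1  0 -1]
  L: [ 2  1  2]
RREF → pivots at {α,ℓ} ⇒ r = 2
3 vars − rank 2 = 1 Π group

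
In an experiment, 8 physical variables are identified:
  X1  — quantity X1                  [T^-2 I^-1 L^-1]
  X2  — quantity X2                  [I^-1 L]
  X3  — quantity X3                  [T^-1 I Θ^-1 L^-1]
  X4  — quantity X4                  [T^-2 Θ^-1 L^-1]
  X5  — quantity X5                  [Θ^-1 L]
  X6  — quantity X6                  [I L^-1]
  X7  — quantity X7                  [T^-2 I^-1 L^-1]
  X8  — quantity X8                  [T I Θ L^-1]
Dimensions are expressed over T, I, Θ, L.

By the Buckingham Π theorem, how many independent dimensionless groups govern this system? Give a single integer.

5

Dimensional matrix (T×I×Θ×L by X1×X2×X3×X4×X5×X6×X7×X8):
  T: [-2  0 -1 -2  0  0 -2  1]
  I: [-1 -1  1  0  0  1 -1  1]
  Θ: [ 0  0 -1 -1 -1  0  0  1]
  L: [-1  1 -1 -1  1 -1 -1 -1]
Row reduction gives pivot columns X1,X2,X3; rank = 3
n=8, r=3 ⇒ 5 dimensionless groups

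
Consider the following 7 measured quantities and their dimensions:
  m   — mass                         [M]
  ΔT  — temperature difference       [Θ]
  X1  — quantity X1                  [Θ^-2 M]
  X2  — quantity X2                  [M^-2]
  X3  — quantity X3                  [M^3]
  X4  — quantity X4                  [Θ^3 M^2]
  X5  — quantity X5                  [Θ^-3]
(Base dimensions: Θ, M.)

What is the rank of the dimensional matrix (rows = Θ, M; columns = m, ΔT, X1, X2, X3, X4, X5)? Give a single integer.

2

Write exponents as rows Θ,M / cols m,ΔT,X1,X2,X3,X4,X5:
  Θ: [ 0  1 -2  0  0  3 -3]
  M: [ 1  0  1 -2  3  2  0]
RREF → pivots at {m,ΔT} ⇒ r = 2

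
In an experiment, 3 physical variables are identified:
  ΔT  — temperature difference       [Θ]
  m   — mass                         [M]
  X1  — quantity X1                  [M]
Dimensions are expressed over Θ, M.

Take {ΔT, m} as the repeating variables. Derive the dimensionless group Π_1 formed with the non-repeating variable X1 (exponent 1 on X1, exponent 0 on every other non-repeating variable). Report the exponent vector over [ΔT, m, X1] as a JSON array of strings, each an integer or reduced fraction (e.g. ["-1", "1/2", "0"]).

Dimensional matrix (Θ×M by ΔT×m×X1):
  Θ: [ 1  0  0]
  M: [ 0  1  1]
Echelon form has 2 nonzero rows (pivots: ΔT,m)
Pivot set = {ΔT,m}, free = {X1}
RREF:
  r0: [   1    0    0]
  r1: [   0    1    1]
Fix exponent of X1 at 1; solve each RREF row for its pivot's exponent:
  r0: exp(ΔT) + (0)·1 = 0 ⇒ exp(ΔT) = 0
  r1: exp(m) + (1)·1 = 0 ⇒ exp(m) = -1
Π_1 = m^-1 · X1

["0", "-1", "1"]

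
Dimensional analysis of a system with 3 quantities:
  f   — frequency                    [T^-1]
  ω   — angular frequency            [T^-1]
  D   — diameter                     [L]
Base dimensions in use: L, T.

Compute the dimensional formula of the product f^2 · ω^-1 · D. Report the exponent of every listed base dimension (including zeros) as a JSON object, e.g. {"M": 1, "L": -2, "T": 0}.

Exponent matrix [L,T] × [f,ω,D]:
  L: [ 0  0  1]
  T: [-1 -1  0]
  [L]: (2)·0+(-1)·0+(1)·1 = 1
  [T]: (2)·-1+(-1)·-1+(1)·0 = -1
⇒ L T^-1

{"L": 1, "T": -1}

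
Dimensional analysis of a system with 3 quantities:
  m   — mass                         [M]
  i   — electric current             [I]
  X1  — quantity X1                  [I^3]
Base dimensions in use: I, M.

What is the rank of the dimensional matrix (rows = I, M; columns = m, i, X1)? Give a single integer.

Write exponents as rows I,M / cols m,i,X1:
  I: [ 0  1  3]
  M: [ 1  0  0]
Row reduction gives pivot columns m,i; rank = 2

2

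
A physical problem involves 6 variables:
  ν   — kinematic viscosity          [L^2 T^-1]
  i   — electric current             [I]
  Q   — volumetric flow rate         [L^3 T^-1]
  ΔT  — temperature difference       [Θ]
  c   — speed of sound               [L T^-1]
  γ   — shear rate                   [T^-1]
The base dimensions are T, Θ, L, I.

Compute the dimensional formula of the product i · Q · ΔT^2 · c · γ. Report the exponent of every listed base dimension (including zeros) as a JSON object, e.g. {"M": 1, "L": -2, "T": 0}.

Write exponents as rows T,Θ,L,I / cols ν,i,Q,ΔT,c,γ:
  T: [-1  0 -1  0 -1 -1]
  Θ: [ 0  0  0  1  0  0]
  L: [ 2  0  3  0  1  0]
  I: [ 0  1  0  0  0  0]
  [T]: (1)·0+(1)·-1+(2)·0+(1)·-1+(1)·-1 = -3
  [Θ]: (1)·0+(1)·0+(2)·1+(1)·0+(1)·0 = 2
  [L]: (1)·0+(1)·3+(2)·0+(1)·1+(1)·0 = 4
  [I]: (1)·1+(1)·0+(2)·0+(1)·0+(1)·0 = 1
⇒ T^-3 Θ^2 L^4 I

{"T": -3, "Θ": 2, "L": 4, "I": 1}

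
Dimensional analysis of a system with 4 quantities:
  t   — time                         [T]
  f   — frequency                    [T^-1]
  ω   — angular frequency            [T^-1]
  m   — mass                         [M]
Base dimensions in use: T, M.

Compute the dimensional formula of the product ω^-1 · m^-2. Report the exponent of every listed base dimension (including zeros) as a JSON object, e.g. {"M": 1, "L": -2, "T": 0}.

{"T": 1, "M": -2}

Dimensional matrix (T×M by t×f×ω×m):
  T: [ 1 -1 -1  0]
  M: [ 0  0  0  1]
  [T]: (-1)·-1+(-2)·0 = 1
  [M]: (-1)·0+(-2)·1 = -2
⇒ T M^-2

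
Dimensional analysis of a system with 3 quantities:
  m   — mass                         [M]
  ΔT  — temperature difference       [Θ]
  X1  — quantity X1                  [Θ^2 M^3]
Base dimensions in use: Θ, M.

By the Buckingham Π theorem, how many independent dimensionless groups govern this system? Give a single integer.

Dimensional matrix (Θ×M by m×ΔT×X1):
  Θ: [ 0  1  2]
  M: [ 1  0  3]
Row reduction gives pivot columns m,ΔT; rank = 2
Π count = n − r = 3 − 2 = 1

1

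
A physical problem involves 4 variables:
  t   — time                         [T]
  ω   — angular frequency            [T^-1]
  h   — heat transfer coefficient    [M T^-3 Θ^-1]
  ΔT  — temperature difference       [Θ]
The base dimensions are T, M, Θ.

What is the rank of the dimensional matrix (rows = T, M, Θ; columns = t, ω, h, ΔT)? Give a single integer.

3

Write exponents as rows T,M,Θ / cols t,ω,h,ΔT:
  T: [ 1 -1 -3  0]
  M: [ 0  0  1  0]
  Θ: [ 0  0 -1  1]
RREF → pivots at {t,h,ΔT} ⇒ r = 3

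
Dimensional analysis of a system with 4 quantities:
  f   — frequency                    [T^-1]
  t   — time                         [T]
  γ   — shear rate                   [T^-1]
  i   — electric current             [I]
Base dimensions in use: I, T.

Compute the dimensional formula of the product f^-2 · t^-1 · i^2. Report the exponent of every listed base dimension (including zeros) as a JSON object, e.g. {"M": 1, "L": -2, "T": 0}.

{"I": 2, "T": 1}

Dimensional matrix (I×T by f×t×γ×i):
  I: [ 0  0  0  1]
  T: [-1  1 -1  0]
  [I]: (-2)·0+(-1)·0+(2)·1 = 2
  [T]: (-2)·-1+(-1)·1+(2)·0 = 1
⇒ I^2 T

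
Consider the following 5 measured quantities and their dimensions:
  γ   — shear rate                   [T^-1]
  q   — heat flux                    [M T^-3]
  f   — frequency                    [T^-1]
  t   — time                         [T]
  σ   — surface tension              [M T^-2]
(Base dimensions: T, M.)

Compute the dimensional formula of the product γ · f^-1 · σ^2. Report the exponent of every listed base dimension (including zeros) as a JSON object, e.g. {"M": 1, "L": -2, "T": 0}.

Write exponents as rows T,M / cols γ,q,f,t,σ:
  T: [-1 -3 -1  1 -2]
  M: [ 0  1  0  0  1]
  [T]: (1)·-1+(-1)·-1+(2)·-2 = -4
  [M]: (1)·0+(-1)·0+(2)·1 = 2
⇒ T^-4 M^2

{"T": -4, "M": 2}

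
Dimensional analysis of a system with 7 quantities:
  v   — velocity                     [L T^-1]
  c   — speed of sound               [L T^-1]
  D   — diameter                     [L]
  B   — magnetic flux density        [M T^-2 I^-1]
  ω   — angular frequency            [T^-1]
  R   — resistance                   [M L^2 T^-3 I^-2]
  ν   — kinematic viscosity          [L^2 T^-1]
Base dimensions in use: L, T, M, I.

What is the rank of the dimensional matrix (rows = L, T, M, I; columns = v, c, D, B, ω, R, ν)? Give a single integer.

Exponent matrix [L,T,M,I] × [v,c,D,B,ω,R,ν]:
  L: [ 1  1  1  0  0  2  2]
  T: [-1 -1  0 -2 -1 -3 -1]
  M: [ 0  0  0  1  0  1  0]
  I: [ 0  0  0 -1  0 -2  0]
RREF → pivots at {v,D,B,R} ⇒ r = 4

4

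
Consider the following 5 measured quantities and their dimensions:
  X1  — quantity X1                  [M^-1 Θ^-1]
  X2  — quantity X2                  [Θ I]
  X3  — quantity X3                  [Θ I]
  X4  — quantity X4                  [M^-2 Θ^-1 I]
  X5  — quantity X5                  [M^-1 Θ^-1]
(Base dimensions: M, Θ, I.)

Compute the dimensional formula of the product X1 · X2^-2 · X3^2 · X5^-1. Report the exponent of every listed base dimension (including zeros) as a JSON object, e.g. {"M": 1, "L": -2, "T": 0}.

Dimensional matrix (M×Θ×I by X1×X2×X3×X4×X5):
  M: [-1  0  0 -2 -1]
  Θ: [-1  1  1 -1 -1]
  I: [ 0  1  1  1  0]
  [M]: (1)·-1+(-2)·0+(2)·0+(-1)·-1 = 0
  [Θ]: (1)·-1+(-2)·1+(2)·1+(-1)·-1 = 0
  [I]: (1)·0+(-2)·1+(2)·1+(-1)·0 = 0
⇒ 1 (dimensionless)

{"M": 0, "Θ": 0, "I": 0}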